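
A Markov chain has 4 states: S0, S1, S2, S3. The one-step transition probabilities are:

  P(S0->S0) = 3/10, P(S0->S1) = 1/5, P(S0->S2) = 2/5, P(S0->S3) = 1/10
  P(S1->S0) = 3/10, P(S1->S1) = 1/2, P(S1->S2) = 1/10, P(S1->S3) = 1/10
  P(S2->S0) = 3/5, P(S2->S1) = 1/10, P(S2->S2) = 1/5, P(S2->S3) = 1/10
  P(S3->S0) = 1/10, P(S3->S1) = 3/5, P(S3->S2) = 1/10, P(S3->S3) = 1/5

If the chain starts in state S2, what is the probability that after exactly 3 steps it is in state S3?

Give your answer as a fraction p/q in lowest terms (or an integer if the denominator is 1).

Answer: 111/1000

Derivation:
Computing P^3 by repeated multiplication:
P^1 =
  S0: [3/10, 1/5, 2/5, 1/10]
  S1: [3/10, 1/2, 1/10, 1/10]
  S2: [3/5, 1/10, 1/5, 1/10]
  S3: [1/10, 3/5, 1/10, 1/5]
P^2 =
  S0: [2/5, 13/50, 23/100, 11/100]
  S1: [31/100, 19/50, 1/5, 11/100]
  S2: [17/50, 1/4, 3/10, 11/100]
  S3: [29/100, 9/20, 7/50, 3/25]
P^3 =
  S0: [347/1000, 299/1000, 243/1000, 111/1000]
  S1: [169/500, 169/500, 213/1000, 111/1000]
  S2: [46/125, 289/1000, 29/125, 111/1000]
  S3: [159/500, 369/1000, 201/1000, 14/125]

(P^3)[S2 -> S3] = 111/1000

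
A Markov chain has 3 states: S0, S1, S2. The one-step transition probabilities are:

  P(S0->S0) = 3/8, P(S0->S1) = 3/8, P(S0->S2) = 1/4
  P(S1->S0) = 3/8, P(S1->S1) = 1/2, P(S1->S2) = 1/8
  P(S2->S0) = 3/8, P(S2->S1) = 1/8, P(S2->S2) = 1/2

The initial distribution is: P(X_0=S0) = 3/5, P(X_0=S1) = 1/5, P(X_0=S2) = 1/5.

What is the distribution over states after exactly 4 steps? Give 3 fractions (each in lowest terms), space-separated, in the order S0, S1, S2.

Propagating the distribution step by step (d_{t+1} = d_t * P):
d_0 = (S0=3/5, S1=1/5, S2=1/5)
  d_1[S0] = 3/5*3/8 + 1/5*3/8 + 1/5*3/8 = 3/8
  d_1[S1] = 3/5*3/8 + 1/5*1/2 + 1/5*1/8 = 7/20
  d_1[S2] = 3/5*1/4 + 1/5*1/8 + 1/5*1/2 = 11/40
d_1 = (S0=3/8, S1=7/20, S2=11/40)
  d_2[S0] = 3/8*3/8 + 7/20*3/8 + 11/40*3/8 = 3/8
  d_2[S1] = 3/8*3/8 + 7/20*1/2 + 11/40*1/8 = 7/20
  d_2[S2] = 3/8*1/4 + 7/20*1/8 + 11/40*1/2 = 11/40
d_2 = (S0=3/8, S1=7/20, S2=11/40)
  d_3[S0] = 3/8*3/8 + 7/20*3/8 + 11/40*3/8 = 3/8
  d_3[S1] = 3/8*3/8 + 7/20*1/2 + 11/40*1/8 = 7/20
  d_3[S2] = 3/8*1/4 + 7/20*1/8 + 11/40*1/2 = 11/40
d_3 = (S0=3/8, S1=7/20, S2=11/40)
  d_4[S0] = 3/8*3/8 + 7/20*3/8 + 11/40*3/8 = 3/8
  d_4[S1] = 3/8*3/8 + 7/20*1/2 + 11/40*1/8 = 7/20
  d_4[S2] = 3/8*1/4 + 7/20*1/8 + 11/40*1/2 = 11/40
d_4 = (S0=3/8, S1=7/20, S2=11/40)

Answer: 3/8 7/20 11/40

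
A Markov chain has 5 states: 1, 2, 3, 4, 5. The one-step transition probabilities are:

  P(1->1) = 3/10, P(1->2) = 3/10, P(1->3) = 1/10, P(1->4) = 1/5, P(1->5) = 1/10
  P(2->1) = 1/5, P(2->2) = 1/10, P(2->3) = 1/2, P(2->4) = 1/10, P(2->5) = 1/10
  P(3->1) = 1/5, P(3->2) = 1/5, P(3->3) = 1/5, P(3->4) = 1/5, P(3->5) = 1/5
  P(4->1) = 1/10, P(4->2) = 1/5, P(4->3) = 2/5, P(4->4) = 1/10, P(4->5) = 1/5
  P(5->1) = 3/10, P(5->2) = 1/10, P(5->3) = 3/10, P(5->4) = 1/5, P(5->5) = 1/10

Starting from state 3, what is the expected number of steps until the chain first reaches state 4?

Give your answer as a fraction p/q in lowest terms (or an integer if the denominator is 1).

Let h_i = expected steps to first reach 4 from state i.
Boundary: h_4 = 0.
First-step equations for the other states:
  h_1 = 1 + 3/10*h_1 + 3/10*h_2 + 1/10*h_3 + 1/5*h_4 + 1/10*h_5
  h_2 = 1 + 1/5*h_1 + 1/10*h_2 + 1/2*h_3 + 1/10*h_4 + 1/10*h_5
  h_3 = 1 + 1/5*h_1 + 1/5*h_2 + 1/5*h_3 + 1/5*h_4 + 1/5*h_5
  h_5 = 1 + 3/10*h_1 + 1/10*h_2 + 3/10*h_3 + 1/5*h_4 + 1/10*h_5

Substituting h_4 = 0 and rearranging gives the linear system (I - Q) h = 1:
  [7/10, -3/10, -1/10, -1/10] . (h_1, h_2, h_3, h_5) = 1
  [-1/5, 9/10, -1/2, -1/10] . (h_1, h_2, h_3, h_5) = 1
  [-1/5, -1/5, 4/5, -1/5] . (h_1, h_2, h_3, h_5) = 1
  [-3/10, -1/10, -3/10, 9/10] . (h_1, h_2, h_3, h_5) = 1

Solving yields:
  h_1 = 1380/247
  h_2 = 1490/247
  h_3 = 105/19
  h_5 = 1355/247

Starting state is 3, so the expected hitting time is h_3 = 105/19.

Answer: 105/19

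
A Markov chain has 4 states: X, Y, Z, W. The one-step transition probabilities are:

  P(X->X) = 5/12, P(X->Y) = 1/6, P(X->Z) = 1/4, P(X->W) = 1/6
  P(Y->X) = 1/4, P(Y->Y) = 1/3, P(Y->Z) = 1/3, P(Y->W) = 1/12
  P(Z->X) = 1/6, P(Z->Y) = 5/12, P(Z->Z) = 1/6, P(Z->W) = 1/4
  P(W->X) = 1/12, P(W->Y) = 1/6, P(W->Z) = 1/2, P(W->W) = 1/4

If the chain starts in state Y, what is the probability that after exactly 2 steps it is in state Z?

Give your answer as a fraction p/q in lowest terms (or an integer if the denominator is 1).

Answer: 13/48

Derivation:
Computing P^2 by repeated multiplication:
P^1 =
  X: [5/12, 1/6, 1/4, 1/6]
  Y: [1/4, 1/3, 1/3, 1/12]
  Z: [1/6, 5/12, 1/6, 1/4]
  W: [1/12, 1/6, 1/2, 1/4]
P^2 =
  X: [13/48, 37/144, 41/144, 3/16]
  Y: [1/4, 11/36, 13/48, 25/144]
  Z: [2/9, 5/18, 1/3, 1/6]
  W: [13/72, 23/72, 41/144, 31/144]

(P^2)[Y -> Z] = 13/48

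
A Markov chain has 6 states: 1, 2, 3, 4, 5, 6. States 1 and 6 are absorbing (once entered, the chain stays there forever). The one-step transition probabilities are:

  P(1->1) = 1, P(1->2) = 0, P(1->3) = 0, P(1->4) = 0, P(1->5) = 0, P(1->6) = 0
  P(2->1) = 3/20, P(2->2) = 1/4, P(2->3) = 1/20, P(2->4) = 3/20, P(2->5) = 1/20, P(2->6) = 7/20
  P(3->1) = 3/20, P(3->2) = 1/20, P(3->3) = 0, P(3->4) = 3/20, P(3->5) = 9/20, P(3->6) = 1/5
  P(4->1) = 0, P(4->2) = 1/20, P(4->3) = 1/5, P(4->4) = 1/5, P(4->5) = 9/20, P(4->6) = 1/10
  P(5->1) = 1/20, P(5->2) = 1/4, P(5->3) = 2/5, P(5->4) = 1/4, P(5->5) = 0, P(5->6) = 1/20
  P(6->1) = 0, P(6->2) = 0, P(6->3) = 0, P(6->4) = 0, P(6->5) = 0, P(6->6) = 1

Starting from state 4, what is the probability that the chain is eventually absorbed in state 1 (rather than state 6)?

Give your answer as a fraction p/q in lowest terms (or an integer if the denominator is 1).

Answer: 14943/47953

Derivation:
Let a_i = P(absorbed in 1 | start in state i).
Boundary conditions: a_1 = 1, a_6 = 0.
For each transient state i, a_i = sum_j P(i->j) * a_j:
  a_2 = 3/20*a_1 + 1/4*a_2 + 1/20*a_3 + 3/20*a_4 + 1/20*a_5 + 7/20*a_6
  a_3 = 3/20*a_1 + 1/20*a_2 + 0*a_3 + 3/20*a_4 + 9/20*a_5 + 1/5*a_6
  a_4 = 0*a_1 + 1/20*a_2 + 1/5*a_3 + 1/5*a_4 + 9/20*a_5 + 1/10*a_6
  a_5 = 1/20*a_1 + 1/4*a_2 + 2/5*a_3 + 1/4*a_4 + 0*a_5 + 1/20*a_6

Substituting a_1 = 1 and a_6 = 0, rearrange to (I - Q) a = r where r[i] = P(i -> 1):
  [3/4, -1/20, -3/20, -1/20] . (a_2, a_3, a_4, a_5) = 3/20
  [-1/20, 1, -3/20, -9/20] . (a_2, a_3, a_4, a_5) = 3/20
  [-1/20, -1/5, 4/5, -9/20] . (a_2, a_3, a_4, a_5) = 0
  [-1/4, -2/5, -1/4, 1] . (a_2, a_3, a_4, a_5) = 1/20

Solving yields:
  a_2 = 14900/47953
  a_3 = 17824/47953
  a_4 = 14943/47953
  a_5 = 16988/47953

Starting state is 4, so the absorption probability is a_4 = 14943/47953.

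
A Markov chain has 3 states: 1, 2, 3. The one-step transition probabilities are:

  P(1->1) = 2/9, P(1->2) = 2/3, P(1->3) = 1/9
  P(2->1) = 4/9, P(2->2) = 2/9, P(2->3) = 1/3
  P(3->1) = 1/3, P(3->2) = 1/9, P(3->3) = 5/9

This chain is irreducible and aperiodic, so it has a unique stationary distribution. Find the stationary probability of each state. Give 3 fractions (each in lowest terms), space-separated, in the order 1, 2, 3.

The stationary distribution satisfies pi = pi * P, i.e.:
  pi_1 = 2/9*pi_1 + 4/9*pi_2 + 1/3*pi_3
  pi_2 = 2/3*pi_1 + 2/9*pi_2 + 1/9*pi_3
  pi_3 = 1/9*pi_1 + 1/3*pi_2 + 5/9*pi_3
with normalization: pi_1 + pi_2 + pi_3 = 1.

Using the first 2 balance equations plus normalization, the linear system A*pi = b is:
  [-7/9, 4/9, 1/3] . pi = 0
  [2/3, -7/9, 1/9] . pi = 0
  [1, 1, 1] . pi = 1

Solving yields:
  pi_1 = 1/3
  pi_2 = 1/3
  pi_3 = 1/3

Verification (pi * P):
  1/3*2/9 + 1/3*4/9 + 1/3*1/3 = 1/3 = pi_1  (ok)
  1/3*2/3 + 1/3*2/9 + 1/3*1/9 = 1/3 = pi_2  (ok)
  1/3*1/9 + 1/3*1/3 + 1/3*5/9 = 1/3 = pi_3  (ok)

Answer: 1/3 1/3 1/3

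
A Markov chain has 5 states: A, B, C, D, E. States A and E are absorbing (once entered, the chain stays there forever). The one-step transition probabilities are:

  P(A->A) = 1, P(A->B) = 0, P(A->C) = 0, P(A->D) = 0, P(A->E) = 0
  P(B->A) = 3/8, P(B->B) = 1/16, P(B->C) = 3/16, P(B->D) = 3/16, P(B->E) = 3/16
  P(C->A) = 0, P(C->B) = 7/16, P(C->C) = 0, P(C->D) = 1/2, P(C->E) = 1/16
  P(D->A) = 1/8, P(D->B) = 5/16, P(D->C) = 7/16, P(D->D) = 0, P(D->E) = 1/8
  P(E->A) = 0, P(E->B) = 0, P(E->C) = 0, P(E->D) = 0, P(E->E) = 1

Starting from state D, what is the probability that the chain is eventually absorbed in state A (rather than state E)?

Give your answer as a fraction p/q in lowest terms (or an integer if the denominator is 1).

Answer: 404/719

Derivation:
Let a_i = P(absorbed in A | start in state i).
Boundary conditions: a_A = 1, a_E = 0.
For each transient state i, a_i = sum_j P(i->j) * a_j:
  a_B = 3/8*a_A + 1/16*a_B + 3/16*a_C + 3/16*a_D + 3/16*a_E
  a_C = 0*a_A + 7/16*a_B + 0*a_C + 1/2*a_D + 1/16*a_E
  a_D = 1/8*a_A + 5/16*a_B + 7/16*a_C + 0*a_D + 1/8*a_E

Substituting a_A = 1 and a_E = 0, rearrange to (I - Q) a = r where r[i] = P(i -> A):
  [15/16, -3/16, -3/16] . (a_B, a_C, a_D) = 3/8
  [-7/16, 1, -1/2] . (a_B, a_C, a_D) = 0
  [-5/16, -7/16, 1] . (a_B, a_C, a_D) = 1/8

Solving yields:
  a_B = 448/719
  a_C = 398/719
  a_D = 404/719

Starting state is D, so the absorption probability is a_D = 404/719.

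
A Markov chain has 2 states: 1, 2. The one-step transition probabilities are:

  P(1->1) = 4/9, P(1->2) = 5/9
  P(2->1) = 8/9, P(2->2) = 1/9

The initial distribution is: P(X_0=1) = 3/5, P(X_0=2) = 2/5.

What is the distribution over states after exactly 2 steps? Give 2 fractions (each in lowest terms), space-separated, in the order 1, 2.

Propagating the distribution step by step (d_{t+1} = d_t * P):
d_0 = (1=3/5, 2=2/5)
  d_1[1] = 3/5*4/9 + 2/5*8/9 = 28/45
  d_1[2] = 3/5*5/9 + 2/5*1/9 = 17/45
d_1 = (1=28/45, 2=17/45)
  d_2[1] = 28/45*4/9 + 17/45*8/9 = 248/405
  d_2[2] = 28/45*5/9 + 17/45*1/9 = 157/405
d_2 = (1=248/405, 2=157/405)

Answer: 248/405 157/405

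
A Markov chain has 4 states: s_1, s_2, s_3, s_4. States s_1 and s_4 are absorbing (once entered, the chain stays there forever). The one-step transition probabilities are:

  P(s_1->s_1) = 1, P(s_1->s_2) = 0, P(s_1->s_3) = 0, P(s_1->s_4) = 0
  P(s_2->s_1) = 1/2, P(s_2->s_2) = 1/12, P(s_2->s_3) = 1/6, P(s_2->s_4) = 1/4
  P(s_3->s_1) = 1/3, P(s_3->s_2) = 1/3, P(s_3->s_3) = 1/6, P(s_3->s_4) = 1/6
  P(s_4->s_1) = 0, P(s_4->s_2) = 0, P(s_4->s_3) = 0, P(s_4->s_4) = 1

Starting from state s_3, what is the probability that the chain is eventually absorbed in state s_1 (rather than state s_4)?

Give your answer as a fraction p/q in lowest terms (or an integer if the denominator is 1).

Let a_i = P(absorbed in s_1 | start in state i).
Boundary conditions: a_s_1 = 1, a_s_4 = 0.
For each transient state i, a_i = sum_j P(i->j) * a_j:
  a_s_2 = 1/2*a_s_1 + 1/12*a_s_2 + 1/6*a_s_3 + 1/4*a_s_4
  a_s_3 = 1/3*a_s_1 + 1/3*a_s_2 + 1/6*a_s_3 + 1/6*a_s_4

Substituting a_s_1 = 1 and a_s_4 = 0, rearrange to (I - Q) a = r where r[i] = P(i -> s_1):
  [11/12, -1/6] . (a_s_2, a_s_3) = 1/2
  [-1/3, 5/6] . (a_s_2, a_s_3) = 1/3

Solving yields:
  a_s_2 = 2/3
  a_s_3 = 2/3

Starting state is s_3, so the absorption probability is a_s_3 = 2/3.

Answer: 2/3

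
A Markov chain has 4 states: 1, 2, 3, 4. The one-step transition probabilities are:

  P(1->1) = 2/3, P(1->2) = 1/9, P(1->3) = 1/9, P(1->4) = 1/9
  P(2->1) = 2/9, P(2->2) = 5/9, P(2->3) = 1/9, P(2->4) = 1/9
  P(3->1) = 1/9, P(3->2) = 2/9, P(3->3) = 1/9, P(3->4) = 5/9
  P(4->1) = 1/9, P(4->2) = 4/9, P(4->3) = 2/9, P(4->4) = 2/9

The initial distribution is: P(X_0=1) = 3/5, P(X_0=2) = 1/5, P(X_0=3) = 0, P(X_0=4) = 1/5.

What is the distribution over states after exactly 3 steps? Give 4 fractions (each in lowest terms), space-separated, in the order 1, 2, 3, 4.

Answer: 148/405 383/1215 32/243 76/405

Derivation:
Propagating the distribution step by step (d_{t+1} = d_t * P):
d_0 = (1=3/5, 2=1/5, 3=0, 4=1/5)
  d_1[1] = 3/5*2/3 + 1/5*2/9 + 0*1/9 + 1/5*1/9 = 7/15
  d_1[2] = 3/5*1/9 + 1/5*5/9 + 0*2/9 + 1/5*4/9 = 4/15
  d_1[3] = 3/5*1/9 + 1/5*1/9 + 0*1/9 + 1/5*2/9 = 2/15
  d_1[4] = 3/5*1/9 + 1/5*1/9 + 0*5/9 + 1/5*2/9 = 2/15
d_1 = (1=7/15, 2=4/15, 3=2/15, 4=2/15)
  d_2[1] = 7/15*2/3 + 4/15*2/9 + 2/15*1/9 + 2/15*1/9 = 2/5
  d_2[2] = 7/15*1/9 + 4/15*5/9 + 2/15*2/9 + 2/15*4/9 = 13/45
  d_2[3] = 7/15*1/9 + 4/15*1/9 + 2/15*1/9 + 2/15*2/9 = 17/135
  d_2[4] = 7/15*1/9 + 4/15*1/9 + 2/15*5/9 + 2/15*2/9 = 5/27
d_2 = (1=2/5, 2=13/45, 3=17/135, 4=5/27)
  d_3[1] = 2/5*2/3 + 13/45*2/9 + 17/135*1/9 + 5/27*1/9 = 148/405
  d_3[2] = 2/5*1/9 + 13/45*5/9 + 17/135*2/9 + 5/27*4/9 = 383/1215
  d_3[3] = 2/5*1/9 + 13/45*1/9 + 17/135*1/9 + 5/27*2/9 = 32/243
  d_3[4] = 2/5*1/9 + 13/45*1/9 + 17/135*5/9 + 5/27*2/9 = 76/405
d_3 = (1=148/405, 2=383/1215, 3=32/243, 4=76/405)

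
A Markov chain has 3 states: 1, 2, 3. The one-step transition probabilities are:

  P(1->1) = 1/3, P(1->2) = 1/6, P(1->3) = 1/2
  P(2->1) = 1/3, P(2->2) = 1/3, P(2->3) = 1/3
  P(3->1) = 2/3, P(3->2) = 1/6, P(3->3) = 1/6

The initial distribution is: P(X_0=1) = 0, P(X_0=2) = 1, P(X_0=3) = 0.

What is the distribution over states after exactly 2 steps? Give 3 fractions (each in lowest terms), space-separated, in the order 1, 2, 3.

Propagating the distribution step by step (d_{t+1} = d_t * P):
d_0 = (1=0, 2=1, 3=0)
  d_1[1] = 0*1/3 + 1*1/3 + 0*2/3 = 1/3
  d_1[2] = 0*1/6 + 1*1/3 + 0*1/6 = 1/3
  d_1[3] = 0*1/2 + 1*1/3 + 0*1/6 = 1/3
d_1 = (1=1/3, 2=1/3, 3=1/3)
  d_2[1] = 1/3*1/3 + 1/3*1/3 + 1/3*2/3 = 4/9
  d_2[2] = 1/3*1/6 + 1/3*1/3 + 1/3*1/6 = 2/9
  d_2[3] = 1/3*1/2 + 1/3*1/3 + 1/3*1/6 = 1/3
d_2 = (1=4/9, 2=2/9, 3=1/3)

Answer: 4/9 2/9 1/3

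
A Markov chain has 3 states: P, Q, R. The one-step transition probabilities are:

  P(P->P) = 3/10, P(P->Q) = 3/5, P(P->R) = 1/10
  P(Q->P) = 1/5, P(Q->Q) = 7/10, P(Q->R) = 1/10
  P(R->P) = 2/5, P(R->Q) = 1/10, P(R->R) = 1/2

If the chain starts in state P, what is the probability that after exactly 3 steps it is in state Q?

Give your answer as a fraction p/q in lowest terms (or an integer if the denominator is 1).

Computing P^3 by repeated multiplication:
P^1 =
  P: [3/10, 3/5, 1/10]
  Q: [1/5, 7/10, 1/10]
  R: [2/5, 1/10, 1/2]
P^2 =
  P: [1/4, 61/100, 7/50]
  Q: [6/25, 31/50, 7/50]
  R: [17/50, 9/25, 3/10]
P^3 =
  P: [253/1000, 591/1000, 39/250]
  Q: [63/250, 74/125, 39/250]
  R: [147/500, 243/500, 11/50]

(P^3)[P -> Q] = 591/1000

Answer: 591/1000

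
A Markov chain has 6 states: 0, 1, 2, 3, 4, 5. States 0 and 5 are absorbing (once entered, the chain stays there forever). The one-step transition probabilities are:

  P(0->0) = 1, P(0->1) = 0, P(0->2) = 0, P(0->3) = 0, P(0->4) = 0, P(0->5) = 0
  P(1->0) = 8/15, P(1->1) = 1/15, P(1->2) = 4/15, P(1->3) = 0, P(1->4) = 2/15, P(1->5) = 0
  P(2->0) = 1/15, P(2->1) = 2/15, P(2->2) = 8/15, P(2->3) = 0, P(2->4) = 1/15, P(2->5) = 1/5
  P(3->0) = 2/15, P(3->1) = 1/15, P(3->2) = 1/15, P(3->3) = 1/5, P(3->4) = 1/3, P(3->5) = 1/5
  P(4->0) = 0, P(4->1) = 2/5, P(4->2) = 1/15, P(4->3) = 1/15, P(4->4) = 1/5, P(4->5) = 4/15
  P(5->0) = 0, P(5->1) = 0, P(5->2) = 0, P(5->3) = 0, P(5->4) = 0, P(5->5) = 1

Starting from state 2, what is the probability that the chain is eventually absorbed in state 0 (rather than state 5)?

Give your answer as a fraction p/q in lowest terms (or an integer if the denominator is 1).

Answer: 86/203

Derivation:
Let a_i = P(absorbed in 0 | start in state i).
Boundary conditions: a_0 = 1, a_5 = 0.
For each transient state i, a_i = sum_j P(i->j) * a_j:
  a_1 = 8/15*a_0 + 1/15*a_1 + 4/15*a_2 + 0*a_3 + 2/15*a_4 + 0*a_5
  a_2 = 1/15*a_0 + 2/15*a_1 + 8/15*a_2 + 0*a_3 + 1/15*a_4 + 1/5*a_5
  a_3 = 2/15*a_0 + 1/15*a_1 + 1/15*a_2 + 1/5*a_3 + 1/3*a_4 + 1/5*a_5
  a_4 = 0*a_0 + 2/5*a_1 + 1/15*a_2 + 1/15*a_3 + 1/5*a_4 + 4/15*a_5

Substituting a_0 = 1 and a_5 = 0, rearrange to (I - Q) a = r where r[i] = P(i -> 0):
  [14/15, -4/15, 0, -2/15] . (a_1, a_2, a_3, a_4) = 8/15
  [-2/15, 7/15, 0, -1/15] . (a_1, a_2, a_3, a_4) = 1/15
  [-1/15, -1/15, 4/5, -1/3] . (a_1, a_2, a_3, a_4) = 2/15
  [-2/5, -1/15, -1/15, 4/5] . (a_1, a_2, a_3, a_4) = 0

Solving yields:
  a_1 = 461/609
  a_2 = 86/203
  a_3 = 92/203
  a_4 = 275/609

Starting state is 2, so the absorption probability is a_2 = 86/203.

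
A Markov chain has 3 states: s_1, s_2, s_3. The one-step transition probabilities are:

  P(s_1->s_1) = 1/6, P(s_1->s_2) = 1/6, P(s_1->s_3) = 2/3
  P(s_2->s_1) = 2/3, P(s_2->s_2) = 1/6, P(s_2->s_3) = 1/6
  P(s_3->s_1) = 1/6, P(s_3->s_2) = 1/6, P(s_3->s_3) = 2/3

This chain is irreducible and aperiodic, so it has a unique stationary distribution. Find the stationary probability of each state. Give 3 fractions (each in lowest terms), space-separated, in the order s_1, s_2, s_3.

The stationary distribution satisfies pi = pi * P, i.e.:
  pi_s_1 = 1/6*pi_s_1 + 2/3*pi_s_2 + 1/6*pi_s_3
  pi_s_2 = 1/6*pi_s_1 + 1/6*pi_s_2 + 1/6*pi_s_3
  pi_s_3 = 2/3*pi_s_1 + 1/6*pi_s_2 + 2/3*pi_s_3
with normalization: pi_s_1 + pi_s_2 + pi_s_3 = 1.

Using the first 2 balance equations plus normalization, the linear system A*pi = b is:
  [-5/6, 2/3, 1/6] . pi = 0
  [1/6, -5/6, 1/6] . pi = 0
  [1, 1, 1] . pi = 1

Solving yields:
  pi_s_1 = 1/4
  pi_s_2 = 1/6
  pi_s_3 = 7/12

Verification (pi * P):
  1/4*1/6 + 1/6*2/3 + 7/12*1/6 = 1/4 = pi_s_1  (ok)
  1/4*1/6 + 1/6*1/6 + 7/12*1/6 = 1/6 = pi_s_2  (ok)
  1/4*2/3 + 1/6*1/6 + 7/12*2/3 = 7/12 = pi_s_3  (ok)

Answer: 1/4 1/6 7/12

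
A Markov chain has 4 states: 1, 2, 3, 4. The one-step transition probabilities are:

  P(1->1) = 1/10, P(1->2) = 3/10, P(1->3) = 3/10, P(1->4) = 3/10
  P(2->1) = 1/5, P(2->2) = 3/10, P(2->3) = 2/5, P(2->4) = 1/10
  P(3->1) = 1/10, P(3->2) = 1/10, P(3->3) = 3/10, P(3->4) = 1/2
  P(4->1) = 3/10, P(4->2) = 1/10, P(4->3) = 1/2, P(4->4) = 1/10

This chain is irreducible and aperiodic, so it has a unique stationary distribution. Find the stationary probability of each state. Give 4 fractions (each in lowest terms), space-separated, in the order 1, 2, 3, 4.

Answer: 33/190 16/95 71/190 27/95

Derivation:
The stationary distribution satisfies pi = pi * P, i.e.:
  pi_1 = 1/10*pi_1 + 1/5*pi_2 + 1/10*pi_3 + 3/10*pi_4
  pi_2 = 3/10*pi_1 + 3/10*pi_2 + 1/10*pi_3 + 1/10*pi_4
  pi_3 = 3/10*pi_1 + 2/5*pi_2 + 3/10*pi_3 + 1/2*pi_4
  pi_4 = 3/10*pi_1 + 1/10*pi_2 + 1/2*pi_3 + 1/10*pi_4
with normalization: pi_1 + pi_2 + pi_3 + pi_4 = 1.

Using the first 3 balance equations plus normalization, the linear system A*pi = b is:
  [-9/10, 1/5, 1/10, 3/10] . pi = 0
  [3/10, -7/10, 1/10, 1/10] . pi = 0
  [3/10, 2/5, -7/10, 1/2] . pi = 0
  [1, 1, 1, 1] . pi = 1

Solving yields:
  pi_1 = 33/190
  pi_2 = 16/95
  pi_3 = 71/190
  pi_4 = 27/95

Verification (pi * P):
  33/190*1/10 + 16/95*1/5 + 71/190*1/10 + 27/95*3/10 = 33/190 = pi_1  (ok)
  33/190*3/10 + 16/95*3/10 + 71/190*1/10 + 27/95*1/10 = 16/95 = pi_2  (ok)
  33/190*3/10 + 16/95*2/5 + 71/190*3/10 + 27/95*1/2 = 71/190 = pi_3  (ok)
  33/190*3/10 + 16/95*1/10 + 71/190*1/2 + 27/95*1/10 = 27/95 = pi_4  (ok)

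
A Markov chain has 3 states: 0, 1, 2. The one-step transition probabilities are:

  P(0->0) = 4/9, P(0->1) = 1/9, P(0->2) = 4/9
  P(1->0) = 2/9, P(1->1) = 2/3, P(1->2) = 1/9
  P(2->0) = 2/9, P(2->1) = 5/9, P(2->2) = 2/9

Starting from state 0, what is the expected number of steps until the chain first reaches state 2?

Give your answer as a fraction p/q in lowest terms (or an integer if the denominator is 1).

Answer: 36/13

Derivation:
Let h_i = expected steps to first reach 2 from state i.
Boundary: h_2 = 0.
First-step equations for the other states:
  h_0 = 1 + 4/9*h_0 + 1/9*h_1 + 4/9*h_2
  h_1 = 1 + 2/9*h_0 + 2/3*h_1 + 1/9*h_2

Substituting h_2 = 0 and rearranging gives the linear system (I - Q) h = 1:
  [5/9, -1/9] . (h_0, h_1) = 1
  [-2/9, 1/3] . (h_0, h_1) = 1

Solving yields:
  h_0 = 36/13
  h_1 = 63/13

Starting state is 0, so the expected hitting time is h_0 = 36/13.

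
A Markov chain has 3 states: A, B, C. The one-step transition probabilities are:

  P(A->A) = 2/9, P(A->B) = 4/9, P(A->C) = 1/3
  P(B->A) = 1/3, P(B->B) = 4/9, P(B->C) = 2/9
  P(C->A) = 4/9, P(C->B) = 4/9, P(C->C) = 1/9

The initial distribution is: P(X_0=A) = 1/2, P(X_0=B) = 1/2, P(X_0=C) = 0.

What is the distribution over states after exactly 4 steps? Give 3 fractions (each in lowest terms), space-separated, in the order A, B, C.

Answer: 236/729 4/9 169/729

Derivation:
Propagating the distribution step by step (d_{t+1} = d_t * P):
d_0 = (A=1/2, B=1/2, C=0)
  d_1[A] = 1/2*2/9 + 1/2*1/3 + 0*4/9 = 5/18
  d_1[B] = 1/2*4/9 + 1/2*4/9 + 0*4/9 = 4/9
  d_1[C] = 1/2*1/3 + 1/2*2/9 + 0*1/9 = 5/18
d_1 = (A=5/18, B=4/9, C=5/18)
  d_2[A] = 5/18*2/9 + 4/9*1/3 + 5/18*4/9 = 1/3
  d_2[B] = 5/18*4/9 + 4/9*4/9 + 5/18*4/9 = 4/9
  d_2[C] = 5/18*1/3 + 4/9*2/9 + 5/18*1/9 = 2/9
d_2 = (A=1/3, B=4/9, C=2/9)
  d_3[A] = 1/3*2/9 + 4/9*1/3 + 2/9*4/9 = 26/81
  d_3[B] = 1/3*4/9 + 4/9*4/9 + 2/9*4/9 = 4/9
  d_3[C] = 1/3*1/3 + 4/9*2/9 + 2/9*1/9 = 19/81
d_3 = (A=26/81, B=4/9, C=19/81)
  d_4[A] = 26/81*2/9 + 4/9*1/3 + 19/81*4/9 = 236/729
  d_4[B] = 26/81*4/9 + 4/9*4/9 + 19/81*4/9 = 4/9
  d_4[C] = 26/81*1/3 + 4/9*2/9 + 19/81*1/9 = 169/729
d_4 = (A=236/729, B=4/9, C=169/729)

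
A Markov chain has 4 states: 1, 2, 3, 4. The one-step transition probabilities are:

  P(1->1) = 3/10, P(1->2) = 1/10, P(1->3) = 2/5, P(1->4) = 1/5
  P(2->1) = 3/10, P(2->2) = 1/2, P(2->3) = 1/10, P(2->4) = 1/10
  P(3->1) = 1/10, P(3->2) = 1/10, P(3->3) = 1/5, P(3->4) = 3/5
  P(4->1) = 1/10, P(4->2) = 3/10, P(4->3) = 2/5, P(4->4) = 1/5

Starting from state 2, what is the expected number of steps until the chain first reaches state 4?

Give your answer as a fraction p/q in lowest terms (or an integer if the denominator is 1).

Let h_i = expected steps to first reach 4 from state i.
Boundary: h_4 = 0.
First-step equations for the other states:
  h_1 = 1 + 3/10*h_1 + 1/10*h_2 + 2/5*h_3 + 1/5*h_4
  h_2 = 1 + 3/10*h_1 + 1/2*h_2 + 1/10*h_3 + 1/10*h_4
  h_3 = 1 + 1/10*h_1 + 1/10*h_2 + 1/5*h_3 + 3/5*h_4

Substituting h_4 = 0 and rearranging gives the linear system (I - Q) h = 1:
  [7/10, -1/10, -2/5] . (h_1, h_2, h_3) = 1
  [-3/10, 1/2, -1/10] . (h_1, h_2, h_3) = 1
  [-1/10, -1/10, 4/5] . (h_1, h_2, h_3) = 1

Solving yields:
  h_1 = 10/3
  h_2 = 40/9
  h_3 = 20/9

Starting state is 2, so the expected hitting time is h_2 = 40/9.

Answer: 40/9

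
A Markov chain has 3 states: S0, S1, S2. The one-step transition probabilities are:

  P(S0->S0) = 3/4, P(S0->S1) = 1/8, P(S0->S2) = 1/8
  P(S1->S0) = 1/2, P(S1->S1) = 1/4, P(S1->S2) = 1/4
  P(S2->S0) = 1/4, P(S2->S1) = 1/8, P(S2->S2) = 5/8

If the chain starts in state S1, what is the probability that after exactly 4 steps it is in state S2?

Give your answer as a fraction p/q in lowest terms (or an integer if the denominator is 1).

Answer: 585/2048

Derivation:
Computing P^4 by repeated multiplication:
P^1 =
  S0: [3/4, 1/8, 1/8]
  S1: [1/2, 1/4, 1/4]
  S2: [1/4, 1/8, 5/8]
P^2 =
  S0: [21/32, 9/64, 13/64]
  S1: [9/16, 5/32, 9/32]
  S2: [13/32, 9/64, 29/64]
P^3 =
  S0: [157/256, 73/512, 125/512]
  S1: [73/128, 37/256, 73/256]
  S2: [125/256, 73/512, 189/512]
P^4 =
  S0: [1213/2048, 585/4096, 1085/4096]
  S1: [585/1024, 293/2048, 585/2048]
  S2: [1085/2048, 585/4096, 1341/4096]

(P^4)[S1 -> S2] = 585/2048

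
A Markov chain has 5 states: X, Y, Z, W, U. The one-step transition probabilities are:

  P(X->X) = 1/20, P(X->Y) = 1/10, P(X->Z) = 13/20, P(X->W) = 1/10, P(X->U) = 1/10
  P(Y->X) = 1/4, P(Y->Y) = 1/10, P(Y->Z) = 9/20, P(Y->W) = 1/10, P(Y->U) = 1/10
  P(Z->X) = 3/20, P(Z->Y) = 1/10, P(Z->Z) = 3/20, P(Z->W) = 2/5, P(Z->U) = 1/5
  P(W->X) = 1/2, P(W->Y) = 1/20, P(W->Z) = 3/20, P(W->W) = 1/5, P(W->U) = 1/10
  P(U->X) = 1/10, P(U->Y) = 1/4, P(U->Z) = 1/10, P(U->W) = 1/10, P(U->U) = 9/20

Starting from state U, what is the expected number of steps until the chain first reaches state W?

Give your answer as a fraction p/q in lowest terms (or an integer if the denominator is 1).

Answer: 4828/835

Derivation:
Let h_i = expected steps to first reach W from state i.
Boundary: h_W = 0.
First-step equations for the other states:
  h_X = 1 + 1/20*h_X + 1/10*h_Y + 13/20*h_Z + 1/10*h_W + 1/10*h_U
  h_Y = 1 + 1/4*h_X + 1/10*h_Y + 9/20*h_Z + 1/10*h_W + 1/10*h_U
  h_Z = 1 + 3/20*h_X + 1/10*h_Y + 3/20*h_Z + 2/5*h_W + 1/5*h_U
  h_U = 1 + 1/10*h_X + 1/4*h_Y + 1/10*h_Z + 1/10*h_W + 9/20*h_U

Substituting h_W = 0 and rearranging gives the linear system (I - Q) h = 1:
  [19/20, -1/10, -13/20, -1/10] . (h_X, h_Y, h_Z, h_U) = 1
  [-1/4, 9/10, -9/20, -1/10] . (h_X, h_Y, h_Z, h_U) = 1
  [-3/20, -1/10, 17/20, -1/5] . (h_X, h_Y, h_Z, h_U) = 1
  [-1/10, -1/4, -1/10, 11/20] . (h_X, h_Y, h_Z, h_U) = 1

Solving yields:
  h_X = 4132/835
  h_Y = 4288/835
  h_Z = 3352/835
  h_U = 4828/835

Starting state is U, so the expected hitting time is h_U = 4828/835.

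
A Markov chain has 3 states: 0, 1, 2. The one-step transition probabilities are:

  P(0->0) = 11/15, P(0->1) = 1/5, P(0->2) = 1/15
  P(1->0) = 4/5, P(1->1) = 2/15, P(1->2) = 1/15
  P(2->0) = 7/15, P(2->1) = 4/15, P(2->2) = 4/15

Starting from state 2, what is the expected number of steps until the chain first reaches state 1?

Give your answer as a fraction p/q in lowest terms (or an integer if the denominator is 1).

Answer: 165/37

Derivation:
Let h_i = expected steps to first reach 1 from state i.
Boundary: h_1 = 0.
First-step equations for the other states:
  h_0 = 1 + 11/15*h_0 + 1/5*h_1 + 1/15*h_2
  h_2 = 1 + 7/15*h_0 + 4/15*h_1 + 4/15*h_2

Substituting h_1 = 0 and rearranging gives the linear system (I - Q) h = 1:
  [4/15, -1/15] . (h_0, h_2) = 1
  [-7/15, 11/15] . (h_0, h_2) = 1

Solving yields:
  h_0 = 180/37
  h_2 = 165/37

Starting state is 2, so the expected hitting time is h_2 = 165/37.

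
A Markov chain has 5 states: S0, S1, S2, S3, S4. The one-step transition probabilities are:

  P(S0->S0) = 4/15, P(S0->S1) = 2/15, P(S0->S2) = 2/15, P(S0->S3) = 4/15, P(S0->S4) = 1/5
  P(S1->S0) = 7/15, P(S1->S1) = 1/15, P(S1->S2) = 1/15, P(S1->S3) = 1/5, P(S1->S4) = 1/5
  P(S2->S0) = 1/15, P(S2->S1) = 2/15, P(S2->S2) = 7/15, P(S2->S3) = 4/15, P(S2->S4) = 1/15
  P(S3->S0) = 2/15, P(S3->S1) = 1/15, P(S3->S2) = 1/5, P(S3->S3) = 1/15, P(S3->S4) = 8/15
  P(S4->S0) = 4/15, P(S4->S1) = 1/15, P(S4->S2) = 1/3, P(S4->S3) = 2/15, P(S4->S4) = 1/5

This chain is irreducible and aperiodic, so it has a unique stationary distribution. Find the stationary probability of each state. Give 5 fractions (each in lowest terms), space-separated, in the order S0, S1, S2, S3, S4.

The stationary distribution satisfies pi = pi * P, i.e.:
  pi_S0 = 4/15*pi_S0 + 7/15*pi_S1 + 1/15*pi_S2 + 2/15*pi_S3 + 4/15*pi_S4
  pi_S1 = 2/15*pi_S0 + 1/15*pi_S1 + 2/15*pi_S2 + 1/15*pi_S3 + 1/15*pi_S4
  pi_S2 = 2/15*pi_S0 + 1/15*pi_S1 + 7/15*pi_S2 + 1/5*pi_S3 + 1/3*pi_S4
  pi_S3 = 4/15*pi_S0 + 1/5*pi_S1 + 4/15*pi_S2 + 1/15*pi_S3 + 2/15*pi_S4
  pi_S4 = 1/5*pi_S0 + 1/5*pi_S1 + 1/15*pi_S2 + 8/15*pi_S3 + 1/5*pi_S4
with normalization: pi_S0 + pi_S1 + pi_S2 + pi_S3 + pi_S4 = 1.

Using the first 4 balance equations plus normalization, the linear system A*pi = b is:
  [-11/15, 7/15, 1/15, 2/15, 4/15] . pi = 0
  [2/15, -14/15, 2/15, 1/15, 1/15] . pi = 0
  [2/15, 1/15, -8/15, 1/5, 1/3] . pi = 0
  [4/15, 1/5, 4/15, -14/15, 2/15] . pi = 0
  [1, 1, 1, 1, 1] . pi = 1

Solving yields:
  pi_S0 = 4755/23146
  pi_S1 = 1144/11573
  pi_S2 = 6419/23146
  pi_S3 = 4433/23146
  pi_S4 = 5251/23146

Verification (pi * P):
  4755/23146*4/15 + 1144/11573*7/15 + 6419/23146*1/15 + 4433/23146*2/15 + 5251/23146*4/15 = 4755/23146 = pi_S0  (ok)
  4755/23146*2/15 + 1144/11573*1/15 + 6419/23146*2/15 + 4433/23146*1/15 + 5251/23146*1/15 = 1144/11573 = pi_S1  (ok)
  4755/23146*2/15 + 1144/11573*1/15 + 6419/23146*7/15 + 4433/23146*1/5 + 5251/23146*1/3 = 6419/23146 = pi_S2  (ok)
  4755/23146*4/15 + 1144/11573*1/5 + 6419/23146*4/15 + 4433/23146*1/15 + 5251/23146*2/15 = 4433/23146 = pi_S3  (ok)
  4755/23146*1/5 + 1144/11573*1/5 + 6419/23146*1/15 + 4433/23146*8/15 + 5251/23146*1/5 = 5251/23146 = pi_S4  (ok)

Answer: 4755/23146 1144/11573 6419/23146 4433/23146 5251/23146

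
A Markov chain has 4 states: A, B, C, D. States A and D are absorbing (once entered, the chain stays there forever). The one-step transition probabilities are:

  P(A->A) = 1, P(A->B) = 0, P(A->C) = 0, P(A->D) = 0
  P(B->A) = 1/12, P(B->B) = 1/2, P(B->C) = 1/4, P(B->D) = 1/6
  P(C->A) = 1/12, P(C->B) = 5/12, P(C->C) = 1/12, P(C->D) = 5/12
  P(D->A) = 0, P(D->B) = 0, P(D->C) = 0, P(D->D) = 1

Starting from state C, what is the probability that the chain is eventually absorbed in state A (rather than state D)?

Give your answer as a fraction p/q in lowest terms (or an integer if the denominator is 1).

Answer: 11/51

Derivation:
Let a_i = P(absorbed in A | start in state i).
Boundary conditions: a_A = 1, a_D = 0.
For each transient state i, a_i = sum_j P(i->j) * a_j:
  a_B = 1/12*a_A + 1/2*a_B + 1/4*a_C + 1/6*a_D
  a_C = 1/12*a_A + 5/12*a_B + 1/12*a_C + 5/12*a_D

Substituting a_A = 1 and a_D = 0, rearrange to (I - Q) a = r where r[i] = P(i -> A):
  [1/2, -1/4] . (a_B, a_C) = 1/12
  [-5/12, 11/12] . (a_B, a_C) = 1/12

Solving yields:
  a_B = 14/51
  a_C = 11/51

Starting state is C, so the absorption probability is a_C = 11/51.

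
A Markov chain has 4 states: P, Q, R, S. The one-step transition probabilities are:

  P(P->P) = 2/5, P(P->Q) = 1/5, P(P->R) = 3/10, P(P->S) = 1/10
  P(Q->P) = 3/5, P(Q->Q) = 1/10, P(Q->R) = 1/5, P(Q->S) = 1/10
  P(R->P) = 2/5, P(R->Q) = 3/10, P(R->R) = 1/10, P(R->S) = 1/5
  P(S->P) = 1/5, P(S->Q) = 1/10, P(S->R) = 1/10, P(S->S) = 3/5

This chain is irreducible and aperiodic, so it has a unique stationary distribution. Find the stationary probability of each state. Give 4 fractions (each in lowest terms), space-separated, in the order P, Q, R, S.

Answer: 19/49 61/343 67/343 82/343

Derivation:
The stationary distribution satisfies pi = pi * P, i.e.:
  pi_P = 2/5*pi_P + 3/5*pi_Q + 2/5*pi_R + 1/5*pi_S
  pi_Q = 1/5*pi_P + 1/10*pi_Q + 3/10*pi_R + 1/10*pi_S
  pi_R = 3/10*pi_P + 1/5*pi_Q + 1/10*pi_R + 1/10*pi_S
  pi_S = 1/10*pi_P + 1/10*pi_Q + 1/5*pi_R + 3/5*pi_S
with normalization: pi_P + pi_Q + pi_R + pi_S = 1.

Using the first 3 balance equations plus normalization, the linear system A*pi = b is:
  [-3/5, 3/5, 2/5, 1/5] . pi = 0
  [1/5, -9/10, 3/10, 1/10] . pi = 0
  [3/10, 1/5, -9/10, 1/10] . pi = 0
  [1, 1, 1, 1] . pi = 1

Solving yields:
  pi_P = 19/49
  pi_Q = 61/343
  pi_R = 67/343
  pi_S = 82/343

Verification (pi * P):
  19/49*2/5 + 61/343*3/5 + 67/343*2/5 + 82/343*1/5 = 19/49 = pi_P  (ok)
  19/49*1/5 + 61/343*1/10 + 67/343*3/10 + 82/343*1/10 = 61/343 = pi_Q  (ok)
  19/49*3/10 + 61/343*1/5 + 67/343*1/10 + 82/343*1/10 = 67/343 = pi_R  (ok)
  19/49*1/10 + 61/343*1/10 + 67/343*1/5 + 82/343*3/5 = 82/343 = pi_S  (ok)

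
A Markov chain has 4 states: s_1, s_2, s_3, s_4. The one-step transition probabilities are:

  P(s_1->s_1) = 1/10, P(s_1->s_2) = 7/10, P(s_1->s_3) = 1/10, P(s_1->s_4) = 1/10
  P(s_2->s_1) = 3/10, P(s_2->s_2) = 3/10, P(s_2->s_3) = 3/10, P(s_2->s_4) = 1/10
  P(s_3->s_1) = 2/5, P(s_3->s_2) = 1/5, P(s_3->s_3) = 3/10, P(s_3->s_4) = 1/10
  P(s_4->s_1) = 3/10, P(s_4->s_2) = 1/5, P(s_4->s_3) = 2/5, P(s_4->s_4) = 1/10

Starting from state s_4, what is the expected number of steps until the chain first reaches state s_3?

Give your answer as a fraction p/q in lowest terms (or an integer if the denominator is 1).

Answer: 45/13

Derivation:
Let h_i = expected steps to first reach s_3 from state i.
Boundary: h_s_3 = 0.
First-step equations for the other states:
  h_s_1 = 1 + 1/10*h_s_1 + 7/10*h_s_2 + 1/10*h_s_3 + 1/10*h_s_4
  h_s_2 = 1 + 3/10*h_s_1 + 3/10*h_s_2 + 3/10*h_s_3 + 1/10*h_s_4
  h_s_4 = 1 + 3/10*h_s_1 + 1/5*h_s_2 + 2/5*h_s_3 + 1/10*h_s_4

Substituting h_s_3 = 0 and rearranging gives the linear system (I - Q) h = 1:
  [9/10, -7/10, -1/10] . (h_s_1, h_s_2, h_s_4) = 1
  [-3/10, 7/10, -1/10] . (h_s_1, h_s_2, h_s_4) = 1
  [-3/10, -1/5, 9/10] . (h_s_1, h_s_2, h_s_4) = 1

Solving yields:
  h_s_1 = 175/39
  h_s_2 = 50/13
  h_s_4 = 45/13

Starting state is s_4, so the expected hitting time is h_s_4 = 45/13.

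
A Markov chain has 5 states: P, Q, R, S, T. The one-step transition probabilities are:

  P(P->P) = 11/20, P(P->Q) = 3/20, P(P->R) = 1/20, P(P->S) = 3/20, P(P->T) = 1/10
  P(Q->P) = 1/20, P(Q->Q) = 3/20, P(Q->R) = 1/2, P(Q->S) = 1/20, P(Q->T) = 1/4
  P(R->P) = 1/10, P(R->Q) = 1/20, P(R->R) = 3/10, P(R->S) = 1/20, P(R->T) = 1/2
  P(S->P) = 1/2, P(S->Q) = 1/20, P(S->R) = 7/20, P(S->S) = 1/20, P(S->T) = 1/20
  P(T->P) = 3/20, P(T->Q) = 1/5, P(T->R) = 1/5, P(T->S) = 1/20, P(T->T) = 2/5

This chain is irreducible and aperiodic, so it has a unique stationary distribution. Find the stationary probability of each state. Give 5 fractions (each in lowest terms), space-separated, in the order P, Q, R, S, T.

The stationary distribution satisfies pi = pi * P, i.e.:
  pi_P = 11/20*pi_P + 1/20*pi_Q + 1/10*pi_R + 1/2*pi_S + 3/20*pi_T
  pi_Q = 3/20*pi_P + 3/20*pi_Q + 1/20*pi_R + 1/20*pi_S + 1/5*pi_T
  pi_R = 1/20*pi_P + 1/2*pi_Q + 3/10*pi_R + 7/20*pi_S + 1/5*pi_T
  pi_S = 3/20*pi_P + 1/20*pi_Q + 1/20*pi_R + 1/20*pi_S + 1/20*pi_T
  pi_T = 1/10*pi_P + 1/4*pi_Q + 1/2*pi_R + 1/20*pi_S + 2/5*pi_T
with normalization: pi_P + pi_Q + pi_R + pi_S + pi_T = 1.

Using the first 4 balance equations plus normalization, the linear system A*pi = b is:
  [-9/20, 1/20, 1/10, 1/2, 3/20] . pi = 0
  [3/20, -17/20, 1/20, 1/20, 1/5] . pi = 0
  [1/20, 1/2, -7/10, 7/20, 1/5] . pi = 0
  [3/20, 1/20, 1/20, -19/20, 1/20] . pi = 0
  [1, 1, 1, 1, 1] . pi = 1

Solving yields:
  pi_P = 7351/29198
  pi_Q = 11723/87594
  pi_R = 20795/87594
  pi_S = 2195/29198
  pi_T = 13219/43797

Verification (pi * P):
  7351/29198*11/20 + 11723/87594*1/20 + 20795/87594*1/10 + 2195/29198*1/2 + 13219/43797*3/20 = 7351/29198 = pi_P  (ok)
  7351/29198*3/20 + 11723/87594*3/20 + 20795/87594*1/20 + 2195/29198*1/20 + 13219/43797*1/5 = 11723/87594 = pi_Q  (ok)
  7351/29198*1/20 + 11723/87594*1/2 + 20795/87594*3/10 + 2195/29198*7/20 + 13219/43797*1/5 = 20795/87594 = pi_R  (ok)
  7351/29198*3/20 + 11723/87594*1/20 + 20795/87594*1/20 + 2195/29198*1/20 + 13219/43797*1/20 = 2195/29198 = pi_S  (ok)
  7351/29198*1/10 + 11723/87594*1/4 + 20795/87594*1/2 + 2195/29198*1/20 + 13219/43797*2/5 = 13219/43797 = pi_T  (ok)

Answer: 7351/29198 11723/87594 20795/87594 2195/29198 13219/43797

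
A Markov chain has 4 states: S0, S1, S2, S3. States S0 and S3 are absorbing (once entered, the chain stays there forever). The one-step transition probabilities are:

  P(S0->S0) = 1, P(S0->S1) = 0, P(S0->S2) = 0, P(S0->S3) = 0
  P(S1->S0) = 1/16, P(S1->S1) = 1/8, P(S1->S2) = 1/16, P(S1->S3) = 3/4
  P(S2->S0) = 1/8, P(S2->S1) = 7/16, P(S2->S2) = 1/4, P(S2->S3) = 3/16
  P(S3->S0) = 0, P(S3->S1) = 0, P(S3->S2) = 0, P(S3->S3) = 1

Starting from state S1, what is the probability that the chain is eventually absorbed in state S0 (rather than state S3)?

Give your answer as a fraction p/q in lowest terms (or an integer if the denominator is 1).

Answer: 2/23

Derivation:
Let a_i = P(absorbed in S0 | start in state i).
Boundary conditions: a_S0 = 1, a_S3 = 0.
For each transient state i, a_i = sum_j P(i->j) * a_j:
  a_S1 = 1/16*a_S0 + 1/8*a_S1 + 1/16*a_S2 + 3/4*a_S3
  a_S2 = 1/8*a_S0 + 7/16*a_S1 + 1/4*a_S2 + 3/16*a_S3

Substituting a_S0 = 1 and a_S3 = 0, rearrange to (I - Q) a = r where r[i] = P(i -> S0):
  [7/8, -1/16] . (a_S1, a_S2) = 1/16
  [-7/16, 3/4] . (a_S1, a_S2) = 1/8

Solving yields:
  a_S1 = 2/23
  a_S2 = 5/23

Starting state is S1, so the absorption probability is a_S1 = 2/23.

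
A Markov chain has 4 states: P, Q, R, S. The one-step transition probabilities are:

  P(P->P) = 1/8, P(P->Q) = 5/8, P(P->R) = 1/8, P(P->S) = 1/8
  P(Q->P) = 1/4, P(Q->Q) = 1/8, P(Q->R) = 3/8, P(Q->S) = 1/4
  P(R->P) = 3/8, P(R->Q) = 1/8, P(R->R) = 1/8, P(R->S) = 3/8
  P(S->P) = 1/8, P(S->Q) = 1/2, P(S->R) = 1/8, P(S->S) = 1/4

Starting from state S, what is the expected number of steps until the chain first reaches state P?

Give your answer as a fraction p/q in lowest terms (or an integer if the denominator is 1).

Let h_i = expected steps to first reach P from state i.
Boundary: h_P = 0.
First-step equations for the other states:
  h_Q = 1 + 1/4*h_P + 1/8*h_Q + 3/8*h_R + 1/4*h_S
  h_R = 1 + 3/8*h_P + 1/8*h_Q + 1/8*h_R + 3/8*h_S
  h_S = 1 + 1/8*h_P + 1/2*h_Q + 1/8*h_R + 1/4*h_S

Substituting h_P = 0 and rearranging gives the linear system (I - Q) h = 1:
  [7/8, -3/8, -1/4] . (h_Q, h_R, h_S) = 1
  [-1/8, 7/8, -3/8] . (h_Q, h_R, h_S) = 1
  [-1/2, -1/8, 3/4] . (h_Q, h_R, h_S) = 1

Solving yields:
  h_Q = 656/161
  h_R = 600/161
  h_S = 752/161

Starting state is S, so the expected hitting time is h_S = 752/161.

Answer: 752/161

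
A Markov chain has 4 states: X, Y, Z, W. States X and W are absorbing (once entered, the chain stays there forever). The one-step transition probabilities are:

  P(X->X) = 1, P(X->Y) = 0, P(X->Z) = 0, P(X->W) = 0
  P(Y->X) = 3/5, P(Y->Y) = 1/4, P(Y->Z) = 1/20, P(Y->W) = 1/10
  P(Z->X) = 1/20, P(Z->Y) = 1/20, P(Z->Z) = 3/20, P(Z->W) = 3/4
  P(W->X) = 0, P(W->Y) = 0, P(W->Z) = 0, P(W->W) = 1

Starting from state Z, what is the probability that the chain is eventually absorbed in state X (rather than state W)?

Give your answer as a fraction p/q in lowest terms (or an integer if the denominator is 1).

Answer: 27/254

Derivation:
Let a_i = P(absorbed in X | start in state i).
Boundary conditions: a_X = 1, a_W = 0.
For each transient state i, a_i = sum_j P(i->j) * a_j:
  a_Y = 3/5*a_X + 1/4*a_Y + 1/20*a_Z + 1/10*a_W
  a_Z = 1/20*a_X + 1/20*a_Y + 3/20*a_Z + 3/4*a_W

Substituting a_X = 1 and a_W = 0, rearrange to (I - Q) a = r where r[i] = P(i -> X):
  [3/4, -1/20] . (a_Y, a_Z) = 3/5
  [-1/20, 17/20] . (a_Y, a_Z) = 1/20

Solving yields:
  a_Y = 205/254
  a_Z = 27/254

Starting state is Z, so the absorption probability is a_Z = 27/254.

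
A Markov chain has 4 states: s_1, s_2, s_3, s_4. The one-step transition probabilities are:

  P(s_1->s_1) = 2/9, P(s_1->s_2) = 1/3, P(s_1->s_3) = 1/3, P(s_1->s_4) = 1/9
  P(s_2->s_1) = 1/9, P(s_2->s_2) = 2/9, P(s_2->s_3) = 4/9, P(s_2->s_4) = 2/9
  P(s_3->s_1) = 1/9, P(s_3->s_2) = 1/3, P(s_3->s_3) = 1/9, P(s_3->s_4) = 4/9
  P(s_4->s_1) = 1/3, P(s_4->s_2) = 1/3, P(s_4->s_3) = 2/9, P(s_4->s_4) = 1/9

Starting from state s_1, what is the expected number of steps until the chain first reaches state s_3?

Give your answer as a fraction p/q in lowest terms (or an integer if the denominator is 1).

Let h_i = expected steps to first reach s_3 from state i.
Boundary: h_s_3 = 0.
First-step equations for the other states:
  h_s_1 = 1 + 2/9*h_s_1 + 1/3*h_s_2 + 1/3*h_s_3 + 1/9*h_s_4
  h_s_2 = 1 + 1/9*h_s_1 + 2/9*h_s_2 + 4/9*h_s_3 + 2/9*h_s_4
  h_s_4 = 1 + 1/3*h_s_1 + 1/3*h_s_2 + 2/9*h_s_3 + 1/9*h_s_4

Substituting h_s_3 = 0 and rearranging gives the linear system (I - Q) h = 1:
  [7/9, -1/3, -1/9] . (h_s_1, h_s_2, h_s_4) = 1
  [-1/9, 7/9, -2/9] . (h_s_1, h_s_2, h_s_4) = 1
  [-1/3, -1/3, 8/9] . (h_s_1, h_s_2, h_s_4) = 1

Solving yields:
  h_s_1 = 405/142
  h_s_2 = 369/142
  h_s_4 = 225/71

Starting state is s_1, so the expected hitting time is h_s_1 = 405/142.

Answer: 405/142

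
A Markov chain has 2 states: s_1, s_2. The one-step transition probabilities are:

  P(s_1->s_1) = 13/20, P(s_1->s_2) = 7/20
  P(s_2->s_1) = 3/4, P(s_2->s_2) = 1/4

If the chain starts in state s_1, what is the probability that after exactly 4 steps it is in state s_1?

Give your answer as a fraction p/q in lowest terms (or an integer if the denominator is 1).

Answer: 13637/20000

Derivation:
Computing P^4 by repeated multiplication:
P^1 =
  s_1: [13/20, 7/20]
  s_2: [3/4, 1/4]
P^2 =
  s_1: [137/200, 63/200]
  s_2: [27/40, 13/40]
P^3 =
  s_1: [1363/2000, 637/2000]
  s_2: [273/400, 127/400]
P^4 =
  s_1: [13637/20000, 6363/20000]
  s_2: [2727/4000, 1273/4000]

(P^4)[s_1 -> s_1] = 13637/20000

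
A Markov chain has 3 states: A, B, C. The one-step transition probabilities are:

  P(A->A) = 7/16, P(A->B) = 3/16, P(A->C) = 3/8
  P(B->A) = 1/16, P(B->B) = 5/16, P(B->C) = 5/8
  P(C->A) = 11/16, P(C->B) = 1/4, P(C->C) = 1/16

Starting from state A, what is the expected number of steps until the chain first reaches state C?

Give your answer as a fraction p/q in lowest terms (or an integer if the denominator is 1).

Answer: 7/3

Derivation:
Let h_i = expected steps to first reach C from state i.
Boundary: h_C = 0.
First-step equations for the other states:
  h_A = 1 + 7/16*h_A + 3/16*h_B + 3/8*h_C
  h_B = 1 + 1/16*h_A + 5/16*h_B + 5/8*h_C

Substituting h_C = 0 and rearranging gives the linear system (I - Q) h = 1:
  [9/16, -3/16] . (h_A, h_B) = 1
  [-1/16, 11/16] . (h_A, h_B) = 1

Solving yields:
  h_A = 7/3
  h_B = 5/3

Starting state is A, so the expected hitting time is h_A = 7/3.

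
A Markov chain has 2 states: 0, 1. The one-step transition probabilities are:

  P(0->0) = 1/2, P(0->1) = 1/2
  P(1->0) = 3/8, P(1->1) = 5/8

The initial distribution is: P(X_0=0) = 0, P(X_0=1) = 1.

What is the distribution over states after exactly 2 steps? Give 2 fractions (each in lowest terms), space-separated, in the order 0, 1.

Answer: 27/64 37/64

Derivation:
Propagating the distribution step by step (d_{t+1} = d_t * P):
d_0 = (0=0, 1=1)
  d_1[0] = 0*1/2 + 1*3/8 = 3/8
  d_1[1] = 0*1/2 + 1*5/8 = 5/8
d_1 = (0=3/8, 1=5/8)
  d_2[0] = 3/8*1/2 + 5/8*3/8 = 27/64
  d_2[1] = 3/8*1/2 + 5/8*5/8 = 37/64
d_2 = (0=27/64, 1=37/64)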